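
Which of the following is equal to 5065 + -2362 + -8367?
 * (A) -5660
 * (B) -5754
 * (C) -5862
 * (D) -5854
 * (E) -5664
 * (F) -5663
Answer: E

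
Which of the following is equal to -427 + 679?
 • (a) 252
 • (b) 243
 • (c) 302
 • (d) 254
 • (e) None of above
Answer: a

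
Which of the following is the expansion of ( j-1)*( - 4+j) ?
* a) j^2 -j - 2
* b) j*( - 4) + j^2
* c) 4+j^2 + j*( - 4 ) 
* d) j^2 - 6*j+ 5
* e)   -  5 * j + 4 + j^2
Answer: e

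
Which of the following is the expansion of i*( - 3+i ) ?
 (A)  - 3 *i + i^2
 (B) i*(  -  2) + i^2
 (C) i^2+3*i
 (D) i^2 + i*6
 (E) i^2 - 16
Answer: A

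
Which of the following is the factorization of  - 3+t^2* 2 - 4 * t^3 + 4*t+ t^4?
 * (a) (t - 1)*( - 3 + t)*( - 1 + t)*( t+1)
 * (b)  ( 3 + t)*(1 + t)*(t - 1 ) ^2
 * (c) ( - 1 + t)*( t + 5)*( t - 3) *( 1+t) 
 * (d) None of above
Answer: a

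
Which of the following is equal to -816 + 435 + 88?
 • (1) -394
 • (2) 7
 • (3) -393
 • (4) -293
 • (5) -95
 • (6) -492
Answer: 4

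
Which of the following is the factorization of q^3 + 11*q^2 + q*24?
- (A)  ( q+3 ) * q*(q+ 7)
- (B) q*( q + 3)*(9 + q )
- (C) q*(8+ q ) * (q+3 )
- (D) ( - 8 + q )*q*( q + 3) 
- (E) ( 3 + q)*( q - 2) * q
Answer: C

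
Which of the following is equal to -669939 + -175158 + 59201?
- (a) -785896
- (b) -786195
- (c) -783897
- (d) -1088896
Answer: a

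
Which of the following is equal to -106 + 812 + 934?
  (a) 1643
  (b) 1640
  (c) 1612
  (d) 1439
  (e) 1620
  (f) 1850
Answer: b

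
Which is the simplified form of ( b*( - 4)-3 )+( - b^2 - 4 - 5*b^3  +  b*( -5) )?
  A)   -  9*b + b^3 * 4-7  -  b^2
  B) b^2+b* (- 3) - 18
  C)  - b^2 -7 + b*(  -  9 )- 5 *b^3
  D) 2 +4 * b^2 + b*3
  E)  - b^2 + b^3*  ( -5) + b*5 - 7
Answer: C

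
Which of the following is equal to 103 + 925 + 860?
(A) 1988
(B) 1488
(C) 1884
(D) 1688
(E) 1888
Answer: E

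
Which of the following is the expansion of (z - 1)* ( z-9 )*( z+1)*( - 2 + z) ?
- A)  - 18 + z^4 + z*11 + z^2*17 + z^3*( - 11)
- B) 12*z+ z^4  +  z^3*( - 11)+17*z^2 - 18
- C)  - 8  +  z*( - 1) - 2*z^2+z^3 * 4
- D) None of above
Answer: A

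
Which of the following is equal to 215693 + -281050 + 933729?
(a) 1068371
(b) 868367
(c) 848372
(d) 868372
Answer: d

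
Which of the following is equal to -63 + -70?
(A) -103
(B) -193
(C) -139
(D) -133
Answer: D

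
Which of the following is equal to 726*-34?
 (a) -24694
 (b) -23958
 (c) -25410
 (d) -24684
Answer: d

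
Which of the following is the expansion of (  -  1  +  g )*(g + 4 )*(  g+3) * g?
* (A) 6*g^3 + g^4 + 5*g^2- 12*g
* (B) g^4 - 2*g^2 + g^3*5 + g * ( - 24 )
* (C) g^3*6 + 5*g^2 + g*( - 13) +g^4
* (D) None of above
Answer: A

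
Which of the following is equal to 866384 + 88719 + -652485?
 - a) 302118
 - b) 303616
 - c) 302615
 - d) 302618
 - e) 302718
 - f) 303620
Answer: d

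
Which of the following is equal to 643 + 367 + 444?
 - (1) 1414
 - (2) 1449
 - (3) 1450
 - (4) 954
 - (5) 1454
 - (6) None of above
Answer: 5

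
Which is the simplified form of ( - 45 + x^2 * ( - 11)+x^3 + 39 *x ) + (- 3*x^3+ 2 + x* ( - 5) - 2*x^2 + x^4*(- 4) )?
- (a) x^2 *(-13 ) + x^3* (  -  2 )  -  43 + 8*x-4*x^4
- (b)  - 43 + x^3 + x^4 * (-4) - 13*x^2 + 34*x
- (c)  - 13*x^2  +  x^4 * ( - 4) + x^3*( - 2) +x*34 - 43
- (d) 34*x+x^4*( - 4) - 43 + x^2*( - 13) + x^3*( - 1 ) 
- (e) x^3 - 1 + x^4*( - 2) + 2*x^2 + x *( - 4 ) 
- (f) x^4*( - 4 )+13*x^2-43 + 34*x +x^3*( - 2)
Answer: c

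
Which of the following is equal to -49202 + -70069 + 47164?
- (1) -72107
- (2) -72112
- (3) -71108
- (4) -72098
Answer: 1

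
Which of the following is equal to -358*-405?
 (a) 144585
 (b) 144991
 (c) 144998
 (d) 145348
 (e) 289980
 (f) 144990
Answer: f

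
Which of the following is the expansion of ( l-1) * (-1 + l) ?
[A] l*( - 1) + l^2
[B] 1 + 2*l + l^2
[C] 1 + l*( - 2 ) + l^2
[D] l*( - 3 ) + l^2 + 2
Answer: C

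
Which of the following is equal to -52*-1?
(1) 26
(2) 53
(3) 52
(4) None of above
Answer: 3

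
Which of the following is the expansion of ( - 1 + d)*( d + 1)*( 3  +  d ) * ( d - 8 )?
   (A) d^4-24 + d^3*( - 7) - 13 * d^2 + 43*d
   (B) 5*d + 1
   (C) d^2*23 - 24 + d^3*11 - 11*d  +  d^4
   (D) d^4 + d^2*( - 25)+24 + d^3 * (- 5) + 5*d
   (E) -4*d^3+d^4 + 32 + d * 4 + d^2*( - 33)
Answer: D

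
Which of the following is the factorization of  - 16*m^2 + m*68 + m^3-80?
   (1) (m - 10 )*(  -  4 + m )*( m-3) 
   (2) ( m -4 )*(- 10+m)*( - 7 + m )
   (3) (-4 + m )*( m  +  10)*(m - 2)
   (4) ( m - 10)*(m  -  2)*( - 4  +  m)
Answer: 4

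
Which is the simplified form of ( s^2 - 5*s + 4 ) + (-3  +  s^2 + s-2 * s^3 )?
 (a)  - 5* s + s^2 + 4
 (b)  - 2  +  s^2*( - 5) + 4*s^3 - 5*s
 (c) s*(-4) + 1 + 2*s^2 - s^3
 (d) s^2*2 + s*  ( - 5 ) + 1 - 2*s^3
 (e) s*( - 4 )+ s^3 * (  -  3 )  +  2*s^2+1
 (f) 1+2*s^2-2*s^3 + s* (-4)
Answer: f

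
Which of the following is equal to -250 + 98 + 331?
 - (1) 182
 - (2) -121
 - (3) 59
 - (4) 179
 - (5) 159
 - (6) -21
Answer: 4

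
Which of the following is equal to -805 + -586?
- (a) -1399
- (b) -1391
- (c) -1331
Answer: b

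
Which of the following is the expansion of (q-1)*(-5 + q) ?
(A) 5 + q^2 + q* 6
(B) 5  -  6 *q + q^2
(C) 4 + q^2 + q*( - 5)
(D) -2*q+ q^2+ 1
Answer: B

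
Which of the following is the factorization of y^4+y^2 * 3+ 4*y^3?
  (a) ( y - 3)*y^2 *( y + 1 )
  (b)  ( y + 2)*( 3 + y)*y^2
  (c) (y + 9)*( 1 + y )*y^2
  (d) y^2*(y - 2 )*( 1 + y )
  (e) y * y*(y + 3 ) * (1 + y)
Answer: e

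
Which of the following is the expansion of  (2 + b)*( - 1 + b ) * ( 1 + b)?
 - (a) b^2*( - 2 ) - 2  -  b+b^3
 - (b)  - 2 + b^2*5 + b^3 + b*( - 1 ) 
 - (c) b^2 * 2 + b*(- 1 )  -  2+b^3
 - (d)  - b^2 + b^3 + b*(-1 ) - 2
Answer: c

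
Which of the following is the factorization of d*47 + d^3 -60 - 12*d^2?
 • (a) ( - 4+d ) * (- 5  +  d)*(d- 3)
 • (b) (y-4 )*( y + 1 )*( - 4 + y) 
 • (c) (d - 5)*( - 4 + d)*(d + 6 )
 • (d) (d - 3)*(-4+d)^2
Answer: a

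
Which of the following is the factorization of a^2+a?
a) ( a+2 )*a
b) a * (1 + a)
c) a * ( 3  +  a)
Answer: b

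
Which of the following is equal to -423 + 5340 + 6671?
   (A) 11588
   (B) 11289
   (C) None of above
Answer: A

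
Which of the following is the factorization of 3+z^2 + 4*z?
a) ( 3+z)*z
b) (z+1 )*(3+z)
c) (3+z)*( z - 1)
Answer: b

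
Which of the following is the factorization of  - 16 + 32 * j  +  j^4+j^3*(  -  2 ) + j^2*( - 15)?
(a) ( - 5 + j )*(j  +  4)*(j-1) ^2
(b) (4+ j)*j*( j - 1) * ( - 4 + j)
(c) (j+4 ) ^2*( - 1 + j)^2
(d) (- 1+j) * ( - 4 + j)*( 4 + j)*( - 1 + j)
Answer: d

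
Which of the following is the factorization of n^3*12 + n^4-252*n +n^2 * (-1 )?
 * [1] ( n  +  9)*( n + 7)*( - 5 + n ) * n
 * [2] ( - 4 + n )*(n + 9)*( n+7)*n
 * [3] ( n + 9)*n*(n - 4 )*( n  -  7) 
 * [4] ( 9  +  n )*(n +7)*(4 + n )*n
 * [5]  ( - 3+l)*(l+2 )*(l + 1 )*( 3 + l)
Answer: 2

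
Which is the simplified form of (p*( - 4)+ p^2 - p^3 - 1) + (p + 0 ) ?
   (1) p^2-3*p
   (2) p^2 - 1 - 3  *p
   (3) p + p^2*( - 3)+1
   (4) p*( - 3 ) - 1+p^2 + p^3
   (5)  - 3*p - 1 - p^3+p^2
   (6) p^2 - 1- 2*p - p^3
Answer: 5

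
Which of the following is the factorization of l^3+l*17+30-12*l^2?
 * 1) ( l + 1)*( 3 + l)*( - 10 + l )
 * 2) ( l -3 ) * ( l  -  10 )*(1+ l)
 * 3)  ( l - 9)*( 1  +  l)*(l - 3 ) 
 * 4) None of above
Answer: 2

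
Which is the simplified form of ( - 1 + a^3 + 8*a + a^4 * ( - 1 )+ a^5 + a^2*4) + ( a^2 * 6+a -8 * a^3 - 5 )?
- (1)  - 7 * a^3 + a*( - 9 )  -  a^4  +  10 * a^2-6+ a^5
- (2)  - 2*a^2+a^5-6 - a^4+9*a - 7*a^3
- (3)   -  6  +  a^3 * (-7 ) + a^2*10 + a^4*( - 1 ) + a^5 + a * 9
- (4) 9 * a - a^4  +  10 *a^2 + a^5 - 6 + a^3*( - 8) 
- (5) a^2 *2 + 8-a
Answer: 3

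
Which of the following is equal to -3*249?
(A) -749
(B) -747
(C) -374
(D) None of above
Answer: B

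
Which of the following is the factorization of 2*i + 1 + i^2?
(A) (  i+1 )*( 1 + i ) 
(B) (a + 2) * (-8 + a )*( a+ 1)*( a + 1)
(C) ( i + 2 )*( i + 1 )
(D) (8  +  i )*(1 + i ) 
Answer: A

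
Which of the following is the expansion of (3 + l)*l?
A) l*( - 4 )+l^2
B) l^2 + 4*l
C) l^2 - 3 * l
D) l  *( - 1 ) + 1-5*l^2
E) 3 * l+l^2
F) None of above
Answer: E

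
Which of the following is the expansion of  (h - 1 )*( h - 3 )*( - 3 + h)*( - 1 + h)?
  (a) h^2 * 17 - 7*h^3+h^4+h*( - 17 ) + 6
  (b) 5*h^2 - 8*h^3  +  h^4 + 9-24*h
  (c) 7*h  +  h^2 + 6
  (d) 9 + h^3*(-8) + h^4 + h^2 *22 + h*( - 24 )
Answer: d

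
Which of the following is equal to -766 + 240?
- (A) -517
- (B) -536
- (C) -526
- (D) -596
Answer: C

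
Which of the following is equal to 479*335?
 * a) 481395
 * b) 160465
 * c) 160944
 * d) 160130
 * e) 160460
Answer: b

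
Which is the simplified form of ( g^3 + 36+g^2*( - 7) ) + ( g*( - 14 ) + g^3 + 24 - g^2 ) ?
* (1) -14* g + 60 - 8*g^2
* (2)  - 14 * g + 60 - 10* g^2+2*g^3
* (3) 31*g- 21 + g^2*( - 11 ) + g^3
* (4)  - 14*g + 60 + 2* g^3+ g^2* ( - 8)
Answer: 4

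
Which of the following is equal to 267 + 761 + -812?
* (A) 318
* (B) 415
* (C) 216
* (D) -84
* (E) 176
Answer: C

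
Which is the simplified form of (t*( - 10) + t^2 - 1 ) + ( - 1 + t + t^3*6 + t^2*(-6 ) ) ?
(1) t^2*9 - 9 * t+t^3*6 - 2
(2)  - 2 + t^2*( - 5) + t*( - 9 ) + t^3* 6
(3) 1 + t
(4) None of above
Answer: 2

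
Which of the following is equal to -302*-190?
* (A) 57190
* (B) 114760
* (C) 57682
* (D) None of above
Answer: D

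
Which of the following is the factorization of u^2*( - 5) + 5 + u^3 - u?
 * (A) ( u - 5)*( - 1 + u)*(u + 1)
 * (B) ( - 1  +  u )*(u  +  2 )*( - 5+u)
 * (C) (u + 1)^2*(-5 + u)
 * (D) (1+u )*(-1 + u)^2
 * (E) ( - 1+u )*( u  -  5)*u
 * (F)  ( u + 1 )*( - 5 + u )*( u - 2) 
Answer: A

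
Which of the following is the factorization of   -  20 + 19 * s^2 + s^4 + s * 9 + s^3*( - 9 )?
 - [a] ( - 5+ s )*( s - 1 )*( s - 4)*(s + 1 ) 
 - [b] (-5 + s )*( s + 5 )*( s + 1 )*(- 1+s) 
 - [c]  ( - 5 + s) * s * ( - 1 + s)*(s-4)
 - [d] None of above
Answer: a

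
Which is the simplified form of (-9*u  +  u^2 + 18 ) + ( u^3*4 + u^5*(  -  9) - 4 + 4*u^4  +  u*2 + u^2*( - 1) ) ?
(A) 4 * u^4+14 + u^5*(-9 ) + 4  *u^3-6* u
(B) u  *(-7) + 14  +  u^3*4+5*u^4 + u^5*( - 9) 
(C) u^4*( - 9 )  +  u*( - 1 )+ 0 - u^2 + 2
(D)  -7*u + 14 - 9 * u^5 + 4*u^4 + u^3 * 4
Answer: D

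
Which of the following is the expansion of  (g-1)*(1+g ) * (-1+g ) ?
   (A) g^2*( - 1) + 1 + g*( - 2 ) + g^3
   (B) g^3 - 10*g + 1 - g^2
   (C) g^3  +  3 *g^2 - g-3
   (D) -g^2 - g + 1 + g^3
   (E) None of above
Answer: D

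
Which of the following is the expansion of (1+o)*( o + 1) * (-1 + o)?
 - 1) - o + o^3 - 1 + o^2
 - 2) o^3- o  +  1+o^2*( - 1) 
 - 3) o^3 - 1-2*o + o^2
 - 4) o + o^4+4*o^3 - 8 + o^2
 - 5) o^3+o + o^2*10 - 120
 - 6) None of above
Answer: 1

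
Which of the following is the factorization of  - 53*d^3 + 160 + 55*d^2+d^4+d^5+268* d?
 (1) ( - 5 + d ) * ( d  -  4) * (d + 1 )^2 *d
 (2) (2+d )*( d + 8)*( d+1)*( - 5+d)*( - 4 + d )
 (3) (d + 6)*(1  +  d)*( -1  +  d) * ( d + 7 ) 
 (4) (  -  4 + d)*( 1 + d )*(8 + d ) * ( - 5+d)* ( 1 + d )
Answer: 4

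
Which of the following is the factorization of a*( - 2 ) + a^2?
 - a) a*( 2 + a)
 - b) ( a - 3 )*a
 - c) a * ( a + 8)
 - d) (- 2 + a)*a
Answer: d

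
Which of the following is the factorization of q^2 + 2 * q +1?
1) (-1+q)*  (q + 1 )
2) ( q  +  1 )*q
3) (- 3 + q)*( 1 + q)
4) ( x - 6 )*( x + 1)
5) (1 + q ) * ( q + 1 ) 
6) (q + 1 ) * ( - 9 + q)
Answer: 5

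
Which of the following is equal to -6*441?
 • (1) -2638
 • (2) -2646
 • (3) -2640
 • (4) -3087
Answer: 2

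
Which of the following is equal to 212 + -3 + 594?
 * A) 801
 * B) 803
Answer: B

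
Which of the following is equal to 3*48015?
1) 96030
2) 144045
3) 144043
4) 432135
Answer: 2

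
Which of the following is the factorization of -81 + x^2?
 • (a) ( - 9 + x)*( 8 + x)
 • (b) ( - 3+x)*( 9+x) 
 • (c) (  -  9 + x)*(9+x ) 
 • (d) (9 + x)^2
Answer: c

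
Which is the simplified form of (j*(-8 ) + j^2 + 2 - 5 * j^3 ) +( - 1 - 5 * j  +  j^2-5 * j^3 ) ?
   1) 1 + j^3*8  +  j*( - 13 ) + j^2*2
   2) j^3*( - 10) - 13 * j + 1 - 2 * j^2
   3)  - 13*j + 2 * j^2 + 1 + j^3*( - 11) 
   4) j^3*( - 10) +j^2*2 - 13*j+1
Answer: 4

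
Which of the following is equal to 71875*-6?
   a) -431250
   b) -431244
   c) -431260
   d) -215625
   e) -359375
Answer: a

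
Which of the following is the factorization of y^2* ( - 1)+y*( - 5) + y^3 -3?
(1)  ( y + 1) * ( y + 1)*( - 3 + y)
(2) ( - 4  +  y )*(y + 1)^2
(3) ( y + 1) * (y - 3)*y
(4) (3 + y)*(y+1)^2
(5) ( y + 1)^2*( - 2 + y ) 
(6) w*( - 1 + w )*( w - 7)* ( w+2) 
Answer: 1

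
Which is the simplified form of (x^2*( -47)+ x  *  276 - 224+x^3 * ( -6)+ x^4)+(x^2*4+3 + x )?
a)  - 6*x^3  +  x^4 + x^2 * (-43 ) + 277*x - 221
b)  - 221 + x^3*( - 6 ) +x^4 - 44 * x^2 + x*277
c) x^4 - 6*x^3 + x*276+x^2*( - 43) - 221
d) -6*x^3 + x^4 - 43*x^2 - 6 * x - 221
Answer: a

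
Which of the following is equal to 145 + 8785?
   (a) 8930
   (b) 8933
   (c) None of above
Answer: a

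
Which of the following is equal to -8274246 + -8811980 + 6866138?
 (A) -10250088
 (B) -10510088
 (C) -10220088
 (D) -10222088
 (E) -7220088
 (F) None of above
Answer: C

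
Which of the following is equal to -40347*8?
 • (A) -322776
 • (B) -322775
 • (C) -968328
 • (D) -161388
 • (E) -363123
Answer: A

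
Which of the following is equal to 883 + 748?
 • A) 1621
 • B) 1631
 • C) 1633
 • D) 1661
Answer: B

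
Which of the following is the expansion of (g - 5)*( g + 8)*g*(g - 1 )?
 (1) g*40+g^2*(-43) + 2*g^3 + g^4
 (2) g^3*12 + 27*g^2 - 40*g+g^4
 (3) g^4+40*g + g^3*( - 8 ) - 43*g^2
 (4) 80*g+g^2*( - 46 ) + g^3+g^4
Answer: 1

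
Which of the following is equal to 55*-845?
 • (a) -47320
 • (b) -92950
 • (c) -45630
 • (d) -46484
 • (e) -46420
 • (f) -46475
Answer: f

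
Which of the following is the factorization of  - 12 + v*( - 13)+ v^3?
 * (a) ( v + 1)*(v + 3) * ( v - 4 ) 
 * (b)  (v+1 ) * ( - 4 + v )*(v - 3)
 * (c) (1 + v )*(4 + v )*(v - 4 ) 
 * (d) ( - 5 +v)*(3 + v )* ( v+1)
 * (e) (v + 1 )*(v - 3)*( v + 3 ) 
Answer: a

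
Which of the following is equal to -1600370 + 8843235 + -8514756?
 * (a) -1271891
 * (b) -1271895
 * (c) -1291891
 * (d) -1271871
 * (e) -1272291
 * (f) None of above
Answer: a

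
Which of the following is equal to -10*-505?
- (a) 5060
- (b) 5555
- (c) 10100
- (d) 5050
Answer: d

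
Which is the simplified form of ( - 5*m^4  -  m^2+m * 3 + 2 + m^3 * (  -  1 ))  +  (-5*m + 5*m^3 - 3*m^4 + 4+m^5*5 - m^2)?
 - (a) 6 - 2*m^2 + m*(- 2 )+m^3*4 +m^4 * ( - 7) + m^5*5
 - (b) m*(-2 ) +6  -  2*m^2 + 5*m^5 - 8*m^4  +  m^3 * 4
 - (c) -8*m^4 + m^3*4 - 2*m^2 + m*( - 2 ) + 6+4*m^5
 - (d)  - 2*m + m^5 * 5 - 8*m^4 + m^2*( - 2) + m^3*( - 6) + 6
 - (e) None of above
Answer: b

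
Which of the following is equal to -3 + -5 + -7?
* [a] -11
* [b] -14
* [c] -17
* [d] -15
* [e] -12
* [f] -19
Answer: d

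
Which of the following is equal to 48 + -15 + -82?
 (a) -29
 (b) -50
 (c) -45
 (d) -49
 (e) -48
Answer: d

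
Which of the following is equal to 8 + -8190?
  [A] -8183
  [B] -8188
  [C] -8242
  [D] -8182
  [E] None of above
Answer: D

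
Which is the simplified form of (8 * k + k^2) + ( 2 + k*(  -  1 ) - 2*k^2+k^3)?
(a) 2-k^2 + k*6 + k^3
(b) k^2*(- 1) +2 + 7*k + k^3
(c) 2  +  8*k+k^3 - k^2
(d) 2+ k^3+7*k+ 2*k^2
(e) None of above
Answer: b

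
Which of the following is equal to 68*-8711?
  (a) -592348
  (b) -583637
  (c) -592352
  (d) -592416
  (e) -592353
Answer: a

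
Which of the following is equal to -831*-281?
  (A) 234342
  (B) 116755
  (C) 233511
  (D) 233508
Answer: C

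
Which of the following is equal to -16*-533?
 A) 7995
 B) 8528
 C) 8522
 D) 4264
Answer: B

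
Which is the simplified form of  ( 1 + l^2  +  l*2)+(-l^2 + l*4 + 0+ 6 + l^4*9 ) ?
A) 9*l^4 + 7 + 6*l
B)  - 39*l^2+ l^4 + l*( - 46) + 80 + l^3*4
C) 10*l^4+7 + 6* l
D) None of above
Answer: A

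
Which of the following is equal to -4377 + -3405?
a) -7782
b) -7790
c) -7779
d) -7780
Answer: a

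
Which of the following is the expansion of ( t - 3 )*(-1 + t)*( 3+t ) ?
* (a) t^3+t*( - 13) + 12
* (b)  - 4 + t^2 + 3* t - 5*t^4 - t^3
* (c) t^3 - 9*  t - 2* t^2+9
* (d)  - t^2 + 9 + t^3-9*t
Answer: d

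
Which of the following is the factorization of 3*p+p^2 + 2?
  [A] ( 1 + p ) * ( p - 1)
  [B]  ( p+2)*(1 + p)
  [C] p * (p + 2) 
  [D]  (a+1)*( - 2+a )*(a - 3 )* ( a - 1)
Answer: B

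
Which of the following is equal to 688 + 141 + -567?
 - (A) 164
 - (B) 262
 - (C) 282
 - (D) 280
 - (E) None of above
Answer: B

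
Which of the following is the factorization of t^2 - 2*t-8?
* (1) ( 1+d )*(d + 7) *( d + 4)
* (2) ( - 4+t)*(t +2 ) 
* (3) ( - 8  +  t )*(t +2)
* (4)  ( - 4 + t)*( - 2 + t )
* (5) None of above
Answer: 2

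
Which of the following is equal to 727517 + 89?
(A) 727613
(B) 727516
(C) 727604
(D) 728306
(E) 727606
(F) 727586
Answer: E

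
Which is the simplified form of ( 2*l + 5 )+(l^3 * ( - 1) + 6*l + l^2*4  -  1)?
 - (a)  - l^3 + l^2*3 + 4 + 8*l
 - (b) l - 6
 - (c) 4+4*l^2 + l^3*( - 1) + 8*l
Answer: c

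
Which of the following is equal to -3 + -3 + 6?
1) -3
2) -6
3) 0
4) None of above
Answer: 3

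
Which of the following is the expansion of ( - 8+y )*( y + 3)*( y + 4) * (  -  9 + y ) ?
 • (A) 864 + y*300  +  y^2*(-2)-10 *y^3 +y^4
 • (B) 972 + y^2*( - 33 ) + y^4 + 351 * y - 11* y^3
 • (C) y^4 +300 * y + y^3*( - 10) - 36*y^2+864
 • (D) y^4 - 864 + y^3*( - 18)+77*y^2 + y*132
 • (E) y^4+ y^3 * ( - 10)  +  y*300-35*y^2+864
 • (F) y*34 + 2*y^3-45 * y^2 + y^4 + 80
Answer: E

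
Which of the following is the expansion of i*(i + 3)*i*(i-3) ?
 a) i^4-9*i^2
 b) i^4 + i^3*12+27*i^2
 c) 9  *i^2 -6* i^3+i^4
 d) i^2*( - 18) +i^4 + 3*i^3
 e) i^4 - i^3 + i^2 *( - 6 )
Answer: a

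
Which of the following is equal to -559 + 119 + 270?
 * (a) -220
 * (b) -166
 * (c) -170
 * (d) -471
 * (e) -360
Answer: c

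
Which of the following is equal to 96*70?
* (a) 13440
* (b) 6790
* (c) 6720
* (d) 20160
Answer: c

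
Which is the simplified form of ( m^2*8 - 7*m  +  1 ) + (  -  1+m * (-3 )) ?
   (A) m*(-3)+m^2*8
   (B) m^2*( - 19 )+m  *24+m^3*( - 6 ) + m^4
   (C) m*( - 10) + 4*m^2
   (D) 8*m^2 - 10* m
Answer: D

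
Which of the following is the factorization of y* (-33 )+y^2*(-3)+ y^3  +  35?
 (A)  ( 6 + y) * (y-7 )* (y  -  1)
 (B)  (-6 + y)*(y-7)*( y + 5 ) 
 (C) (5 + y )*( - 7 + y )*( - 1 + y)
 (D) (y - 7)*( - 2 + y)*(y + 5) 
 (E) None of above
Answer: C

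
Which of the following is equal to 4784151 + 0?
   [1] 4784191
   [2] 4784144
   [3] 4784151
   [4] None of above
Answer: 3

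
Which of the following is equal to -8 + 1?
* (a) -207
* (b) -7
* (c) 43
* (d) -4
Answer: b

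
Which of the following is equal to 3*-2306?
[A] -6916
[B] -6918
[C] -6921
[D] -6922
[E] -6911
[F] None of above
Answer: B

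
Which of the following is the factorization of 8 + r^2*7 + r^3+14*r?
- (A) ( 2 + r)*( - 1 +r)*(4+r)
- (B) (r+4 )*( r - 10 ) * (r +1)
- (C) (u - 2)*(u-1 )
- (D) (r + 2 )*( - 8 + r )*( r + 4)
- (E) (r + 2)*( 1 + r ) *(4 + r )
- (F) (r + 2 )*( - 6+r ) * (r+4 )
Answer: E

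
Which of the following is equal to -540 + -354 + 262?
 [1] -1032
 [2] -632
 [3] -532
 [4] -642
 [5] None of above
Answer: 2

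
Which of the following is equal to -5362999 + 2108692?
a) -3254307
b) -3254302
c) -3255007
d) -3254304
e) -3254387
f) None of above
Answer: a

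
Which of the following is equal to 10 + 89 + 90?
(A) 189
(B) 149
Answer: A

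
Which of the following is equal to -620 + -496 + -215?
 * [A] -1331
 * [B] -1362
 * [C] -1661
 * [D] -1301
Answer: A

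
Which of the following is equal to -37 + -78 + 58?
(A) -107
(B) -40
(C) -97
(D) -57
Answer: D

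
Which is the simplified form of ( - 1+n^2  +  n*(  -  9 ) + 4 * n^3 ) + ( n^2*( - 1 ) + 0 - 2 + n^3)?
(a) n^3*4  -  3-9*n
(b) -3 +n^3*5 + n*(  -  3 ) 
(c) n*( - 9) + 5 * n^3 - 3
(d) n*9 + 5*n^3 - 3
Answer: c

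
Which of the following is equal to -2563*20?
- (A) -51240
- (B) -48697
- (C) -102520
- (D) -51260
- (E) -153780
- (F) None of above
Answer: D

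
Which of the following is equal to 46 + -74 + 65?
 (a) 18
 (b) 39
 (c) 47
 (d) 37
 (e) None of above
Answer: d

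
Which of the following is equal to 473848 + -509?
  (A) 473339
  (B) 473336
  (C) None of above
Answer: A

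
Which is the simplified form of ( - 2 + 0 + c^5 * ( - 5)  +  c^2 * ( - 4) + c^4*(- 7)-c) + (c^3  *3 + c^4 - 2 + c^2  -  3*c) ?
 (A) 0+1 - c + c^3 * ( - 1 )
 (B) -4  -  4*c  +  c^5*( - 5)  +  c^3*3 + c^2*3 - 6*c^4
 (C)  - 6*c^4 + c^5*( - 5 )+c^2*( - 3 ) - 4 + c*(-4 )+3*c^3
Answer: C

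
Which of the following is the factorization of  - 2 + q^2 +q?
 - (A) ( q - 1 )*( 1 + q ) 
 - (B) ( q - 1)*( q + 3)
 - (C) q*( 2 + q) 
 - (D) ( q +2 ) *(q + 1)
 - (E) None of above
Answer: E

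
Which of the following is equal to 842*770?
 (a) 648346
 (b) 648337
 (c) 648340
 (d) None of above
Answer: c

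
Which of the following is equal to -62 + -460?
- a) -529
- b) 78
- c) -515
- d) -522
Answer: d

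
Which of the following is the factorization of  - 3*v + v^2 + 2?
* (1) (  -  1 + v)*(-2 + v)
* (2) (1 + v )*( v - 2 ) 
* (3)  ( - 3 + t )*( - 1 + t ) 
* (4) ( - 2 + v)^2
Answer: 1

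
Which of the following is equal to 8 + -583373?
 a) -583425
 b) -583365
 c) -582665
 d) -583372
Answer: b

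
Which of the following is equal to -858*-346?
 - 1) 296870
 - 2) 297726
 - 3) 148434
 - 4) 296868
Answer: 4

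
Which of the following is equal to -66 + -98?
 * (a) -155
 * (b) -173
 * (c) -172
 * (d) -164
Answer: d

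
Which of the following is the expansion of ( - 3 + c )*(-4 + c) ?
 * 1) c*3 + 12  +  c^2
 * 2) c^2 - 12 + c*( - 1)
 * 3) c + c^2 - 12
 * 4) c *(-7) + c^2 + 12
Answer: 4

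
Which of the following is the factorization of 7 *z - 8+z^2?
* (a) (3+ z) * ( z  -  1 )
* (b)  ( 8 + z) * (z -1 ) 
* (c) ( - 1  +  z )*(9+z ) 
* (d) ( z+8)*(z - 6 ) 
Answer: b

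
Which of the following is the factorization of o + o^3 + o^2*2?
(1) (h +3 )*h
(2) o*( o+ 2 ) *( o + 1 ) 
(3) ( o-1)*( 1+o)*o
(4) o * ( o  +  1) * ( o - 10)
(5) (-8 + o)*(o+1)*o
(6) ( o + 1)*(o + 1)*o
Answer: 6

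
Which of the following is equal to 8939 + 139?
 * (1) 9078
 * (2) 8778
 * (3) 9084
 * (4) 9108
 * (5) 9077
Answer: 1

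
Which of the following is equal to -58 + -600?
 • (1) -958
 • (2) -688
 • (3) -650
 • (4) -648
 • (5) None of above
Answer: 5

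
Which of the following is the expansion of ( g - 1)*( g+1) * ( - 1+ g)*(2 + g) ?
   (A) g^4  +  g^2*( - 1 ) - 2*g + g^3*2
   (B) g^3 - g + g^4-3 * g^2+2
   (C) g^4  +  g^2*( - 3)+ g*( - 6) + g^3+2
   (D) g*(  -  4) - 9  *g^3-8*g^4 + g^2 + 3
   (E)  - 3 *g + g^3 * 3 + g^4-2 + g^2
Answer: B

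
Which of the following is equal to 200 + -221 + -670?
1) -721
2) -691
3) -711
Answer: 2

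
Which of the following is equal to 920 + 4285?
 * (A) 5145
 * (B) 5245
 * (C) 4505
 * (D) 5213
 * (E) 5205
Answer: E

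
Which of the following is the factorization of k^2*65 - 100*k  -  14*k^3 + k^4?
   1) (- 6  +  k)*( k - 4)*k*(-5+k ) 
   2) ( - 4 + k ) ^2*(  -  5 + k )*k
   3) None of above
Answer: 3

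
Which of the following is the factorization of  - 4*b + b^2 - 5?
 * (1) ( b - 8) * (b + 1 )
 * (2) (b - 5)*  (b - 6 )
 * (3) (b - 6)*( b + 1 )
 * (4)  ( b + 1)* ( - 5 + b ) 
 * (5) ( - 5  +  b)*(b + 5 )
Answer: 4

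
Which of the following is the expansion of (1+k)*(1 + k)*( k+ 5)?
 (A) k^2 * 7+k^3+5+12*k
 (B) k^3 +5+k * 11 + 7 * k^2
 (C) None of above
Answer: B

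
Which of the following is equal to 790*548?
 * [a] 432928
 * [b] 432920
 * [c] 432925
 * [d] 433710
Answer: b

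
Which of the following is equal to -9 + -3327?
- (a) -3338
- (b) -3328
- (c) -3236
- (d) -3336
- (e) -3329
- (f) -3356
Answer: d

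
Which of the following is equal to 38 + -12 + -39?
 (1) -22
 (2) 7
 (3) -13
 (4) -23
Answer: 3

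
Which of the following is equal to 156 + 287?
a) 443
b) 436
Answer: a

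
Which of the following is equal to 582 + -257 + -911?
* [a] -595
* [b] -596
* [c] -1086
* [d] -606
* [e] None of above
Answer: e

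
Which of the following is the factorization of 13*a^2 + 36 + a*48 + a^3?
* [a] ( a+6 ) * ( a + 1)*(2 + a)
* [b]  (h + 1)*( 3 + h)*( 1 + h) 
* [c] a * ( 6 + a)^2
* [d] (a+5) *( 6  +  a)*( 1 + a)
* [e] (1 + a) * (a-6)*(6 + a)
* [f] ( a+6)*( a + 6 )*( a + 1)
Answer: f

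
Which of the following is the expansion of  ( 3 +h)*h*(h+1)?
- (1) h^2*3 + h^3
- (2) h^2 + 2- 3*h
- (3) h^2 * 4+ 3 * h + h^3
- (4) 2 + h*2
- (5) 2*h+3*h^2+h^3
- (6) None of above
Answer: 3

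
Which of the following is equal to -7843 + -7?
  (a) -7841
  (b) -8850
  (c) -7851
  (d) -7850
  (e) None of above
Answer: d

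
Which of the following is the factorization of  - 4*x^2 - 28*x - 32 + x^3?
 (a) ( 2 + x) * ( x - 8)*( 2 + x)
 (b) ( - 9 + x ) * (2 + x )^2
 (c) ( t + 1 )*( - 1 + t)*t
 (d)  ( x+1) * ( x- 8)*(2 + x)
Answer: a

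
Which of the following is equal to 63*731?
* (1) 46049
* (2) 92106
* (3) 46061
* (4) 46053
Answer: 4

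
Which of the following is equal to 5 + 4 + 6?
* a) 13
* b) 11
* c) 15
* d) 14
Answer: c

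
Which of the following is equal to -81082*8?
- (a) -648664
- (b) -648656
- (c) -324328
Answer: b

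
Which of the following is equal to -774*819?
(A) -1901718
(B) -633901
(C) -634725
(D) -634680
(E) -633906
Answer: E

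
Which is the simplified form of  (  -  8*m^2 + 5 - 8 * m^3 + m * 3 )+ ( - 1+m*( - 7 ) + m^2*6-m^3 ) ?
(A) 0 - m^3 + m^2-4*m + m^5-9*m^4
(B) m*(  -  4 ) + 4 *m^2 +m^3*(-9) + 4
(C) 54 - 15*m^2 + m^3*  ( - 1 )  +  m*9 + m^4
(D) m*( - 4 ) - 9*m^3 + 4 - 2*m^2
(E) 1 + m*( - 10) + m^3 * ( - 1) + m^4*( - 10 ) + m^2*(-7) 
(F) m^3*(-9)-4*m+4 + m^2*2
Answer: D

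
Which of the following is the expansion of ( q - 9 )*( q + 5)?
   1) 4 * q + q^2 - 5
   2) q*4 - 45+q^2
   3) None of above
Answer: 3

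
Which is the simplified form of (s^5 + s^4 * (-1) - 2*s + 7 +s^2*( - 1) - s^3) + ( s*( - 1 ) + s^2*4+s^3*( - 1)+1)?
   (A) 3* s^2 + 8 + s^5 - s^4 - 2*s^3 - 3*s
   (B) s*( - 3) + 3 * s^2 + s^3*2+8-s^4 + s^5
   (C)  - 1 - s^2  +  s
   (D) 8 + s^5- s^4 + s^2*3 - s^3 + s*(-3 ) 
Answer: A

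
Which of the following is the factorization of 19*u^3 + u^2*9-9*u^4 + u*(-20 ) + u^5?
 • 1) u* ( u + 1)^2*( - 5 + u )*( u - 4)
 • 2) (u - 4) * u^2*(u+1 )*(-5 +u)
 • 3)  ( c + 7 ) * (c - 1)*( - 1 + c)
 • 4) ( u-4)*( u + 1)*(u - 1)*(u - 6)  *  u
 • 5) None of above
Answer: 5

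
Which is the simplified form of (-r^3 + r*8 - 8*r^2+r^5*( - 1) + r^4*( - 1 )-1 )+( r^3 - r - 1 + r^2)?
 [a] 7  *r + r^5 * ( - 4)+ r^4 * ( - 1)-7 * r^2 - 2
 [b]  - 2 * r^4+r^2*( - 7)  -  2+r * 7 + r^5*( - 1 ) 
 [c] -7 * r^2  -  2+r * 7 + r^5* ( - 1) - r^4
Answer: c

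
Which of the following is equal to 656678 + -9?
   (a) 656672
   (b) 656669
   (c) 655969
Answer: b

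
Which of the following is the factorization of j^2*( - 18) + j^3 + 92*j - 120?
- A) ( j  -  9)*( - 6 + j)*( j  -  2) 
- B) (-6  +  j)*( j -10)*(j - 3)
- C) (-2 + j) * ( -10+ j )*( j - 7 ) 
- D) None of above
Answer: D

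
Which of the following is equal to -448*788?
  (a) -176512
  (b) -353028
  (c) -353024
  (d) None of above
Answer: c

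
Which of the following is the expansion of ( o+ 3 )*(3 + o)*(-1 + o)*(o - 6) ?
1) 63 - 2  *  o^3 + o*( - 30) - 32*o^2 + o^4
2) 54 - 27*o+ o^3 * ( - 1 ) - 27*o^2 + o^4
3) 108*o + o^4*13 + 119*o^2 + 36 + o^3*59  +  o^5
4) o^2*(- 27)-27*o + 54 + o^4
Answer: 2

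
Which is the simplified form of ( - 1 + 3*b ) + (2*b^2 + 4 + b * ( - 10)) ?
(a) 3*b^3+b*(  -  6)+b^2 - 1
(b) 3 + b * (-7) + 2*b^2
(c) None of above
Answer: b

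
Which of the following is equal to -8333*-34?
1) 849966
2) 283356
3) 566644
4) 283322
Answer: 4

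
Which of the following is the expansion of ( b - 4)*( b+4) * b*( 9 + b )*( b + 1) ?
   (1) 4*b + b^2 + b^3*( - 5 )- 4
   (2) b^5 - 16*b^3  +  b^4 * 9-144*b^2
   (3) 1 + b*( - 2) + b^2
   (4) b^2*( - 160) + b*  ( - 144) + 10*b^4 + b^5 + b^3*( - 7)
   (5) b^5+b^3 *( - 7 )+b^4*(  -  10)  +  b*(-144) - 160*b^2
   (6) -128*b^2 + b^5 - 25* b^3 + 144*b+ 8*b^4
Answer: 4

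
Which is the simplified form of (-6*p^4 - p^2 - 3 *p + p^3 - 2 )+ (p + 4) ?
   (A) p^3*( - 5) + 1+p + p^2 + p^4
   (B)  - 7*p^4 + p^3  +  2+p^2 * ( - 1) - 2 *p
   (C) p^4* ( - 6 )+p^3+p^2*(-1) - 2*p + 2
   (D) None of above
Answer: C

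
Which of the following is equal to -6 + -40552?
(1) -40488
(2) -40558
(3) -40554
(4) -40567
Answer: 2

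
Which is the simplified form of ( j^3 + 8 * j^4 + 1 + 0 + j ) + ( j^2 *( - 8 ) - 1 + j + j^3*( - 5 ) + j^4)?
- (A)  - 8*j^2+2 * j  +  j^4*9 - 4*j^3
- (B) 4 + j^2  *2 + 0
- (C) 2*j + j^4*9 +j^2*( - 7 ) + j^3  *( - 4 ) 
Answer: A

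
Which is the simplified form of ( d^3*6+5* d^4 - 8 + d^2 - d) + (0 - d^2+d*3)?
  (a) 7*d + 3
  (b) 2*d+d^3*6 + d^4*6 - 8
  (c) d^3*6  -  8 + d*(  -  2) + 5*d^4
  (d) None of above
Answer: d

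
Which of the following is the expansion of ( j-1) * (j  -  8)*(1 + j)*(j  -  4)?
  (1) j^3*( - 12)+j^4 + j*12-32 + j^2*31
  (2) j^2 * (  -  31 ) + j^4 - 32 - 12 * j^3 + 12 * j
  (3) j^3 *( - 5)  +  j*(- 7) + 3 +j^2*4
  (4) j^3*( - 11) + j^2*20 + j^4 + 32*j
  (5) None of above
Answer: 1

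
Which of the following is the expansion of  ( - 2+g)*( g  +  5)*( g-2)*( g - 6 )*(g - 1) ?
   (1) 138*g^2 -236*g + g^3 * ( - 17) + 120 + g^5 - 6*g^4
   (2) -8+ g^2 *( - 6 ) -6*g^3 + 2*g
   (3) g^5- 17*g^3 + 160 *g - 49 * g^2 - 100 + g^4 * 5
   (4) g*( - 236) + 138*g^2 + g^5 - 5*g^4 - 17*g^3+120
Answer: 1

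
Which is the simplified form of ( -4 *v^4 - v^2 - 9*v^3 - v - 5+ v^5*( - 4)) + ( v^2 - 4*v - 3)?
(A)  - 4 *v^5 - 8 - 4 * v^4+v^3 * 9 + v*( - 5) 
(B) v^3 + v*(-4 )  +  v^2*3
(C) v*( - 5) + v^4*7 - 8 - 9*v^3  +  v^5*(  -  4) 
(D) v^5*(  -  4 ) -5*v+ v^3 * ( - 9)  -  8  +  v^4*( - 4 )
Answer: D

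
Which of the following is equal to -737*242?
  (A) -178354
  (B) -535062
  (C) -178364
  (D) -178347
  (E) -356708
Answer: A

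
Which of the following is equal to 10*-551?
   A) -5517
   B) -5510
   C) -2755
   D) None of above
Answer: B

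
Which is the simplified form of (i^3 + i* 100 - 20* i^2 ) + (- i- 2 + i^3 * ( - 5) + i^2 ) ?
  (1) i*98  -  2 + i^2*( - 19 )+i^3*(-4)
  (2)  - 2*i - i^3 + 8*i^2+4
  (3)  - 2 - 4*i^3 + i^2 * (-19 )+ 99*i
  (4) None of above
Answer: 3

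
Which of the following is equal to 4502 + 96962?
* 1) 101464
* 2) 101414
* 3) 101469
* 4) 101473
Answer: 1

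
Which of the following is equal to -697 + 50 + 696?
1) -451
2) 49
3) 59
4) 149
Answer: 2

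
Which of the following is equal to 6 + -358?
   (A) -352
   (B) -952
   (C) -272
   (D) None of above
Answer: A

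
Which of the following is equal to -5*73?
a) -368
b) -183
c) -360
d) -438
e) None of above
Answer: e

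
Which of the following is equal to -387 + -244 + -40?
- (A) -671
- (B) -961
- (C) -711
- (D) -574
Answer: A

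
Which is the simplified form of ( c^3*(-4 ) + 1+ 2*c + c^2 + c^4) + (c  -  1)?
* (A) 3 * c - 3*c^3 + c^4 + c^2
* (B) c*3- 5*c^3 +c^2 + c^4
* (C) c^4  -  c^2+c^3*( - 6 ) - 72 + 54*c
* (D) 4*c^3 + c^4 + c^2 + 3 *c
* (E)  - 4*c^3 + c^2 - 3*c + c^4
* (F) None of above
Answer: F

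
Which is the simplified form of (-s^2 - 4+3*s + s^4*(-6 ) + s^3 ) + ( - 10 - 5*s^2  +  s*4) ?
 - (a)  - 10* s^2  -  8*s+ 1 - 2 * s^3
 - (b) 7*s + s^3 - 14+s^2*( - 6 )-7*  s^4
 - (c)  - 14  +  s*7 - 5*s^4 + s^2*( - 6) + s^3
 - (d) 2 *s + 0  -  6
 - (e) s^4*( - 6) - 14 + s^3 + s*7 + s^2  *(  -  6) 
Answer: e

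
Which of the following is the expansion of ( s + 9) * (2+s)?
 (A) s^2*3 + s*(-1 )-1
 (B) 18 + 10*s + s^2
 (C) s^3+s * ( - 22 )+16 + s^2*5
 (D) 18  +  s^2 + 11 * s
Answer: D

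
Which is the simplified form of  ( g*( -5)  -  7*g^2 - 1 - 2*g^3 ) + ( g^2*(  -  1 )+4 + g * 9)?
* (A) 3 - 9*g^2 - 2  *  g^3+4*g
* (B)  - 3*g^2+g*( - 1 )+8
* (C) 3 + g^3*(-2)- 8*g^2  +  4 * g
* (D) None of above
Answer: C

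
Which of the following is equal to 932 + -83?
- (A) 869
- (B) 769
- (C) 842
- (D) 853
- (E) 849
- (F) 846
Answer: E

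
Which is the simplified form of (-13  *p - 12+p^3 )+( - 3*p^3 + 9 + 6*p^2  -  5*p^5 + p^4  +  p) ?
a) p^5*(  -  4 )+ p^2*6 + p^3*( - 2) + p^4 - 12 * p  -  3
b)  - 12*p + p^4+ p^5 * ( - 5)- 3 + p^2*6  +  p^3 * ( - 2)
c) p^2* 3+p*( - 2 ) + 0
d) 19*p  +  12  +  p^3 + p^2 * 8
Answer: b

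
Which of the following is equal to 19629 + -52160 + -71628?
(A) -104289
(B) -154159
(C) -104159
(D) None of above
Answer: C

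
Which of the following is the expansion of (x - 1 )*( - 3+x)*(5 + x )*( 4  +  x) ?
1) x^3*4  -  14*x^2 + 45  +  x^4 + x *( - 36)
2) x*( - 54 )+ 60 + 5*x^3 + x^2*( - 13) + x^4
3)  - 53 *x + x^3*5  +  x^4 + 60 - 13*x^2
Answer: 3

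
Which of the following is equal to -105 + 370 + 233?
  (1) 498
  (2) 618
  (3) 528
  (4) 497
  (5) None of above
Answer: 1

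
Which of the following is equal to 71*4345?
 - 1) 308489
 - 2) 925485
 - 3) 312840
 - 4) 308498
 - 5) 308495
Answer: 5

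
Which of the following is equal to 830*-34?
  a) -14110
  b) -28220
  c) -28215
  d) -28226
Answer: b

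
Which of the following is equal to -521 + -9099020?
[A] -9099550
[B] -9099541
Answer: B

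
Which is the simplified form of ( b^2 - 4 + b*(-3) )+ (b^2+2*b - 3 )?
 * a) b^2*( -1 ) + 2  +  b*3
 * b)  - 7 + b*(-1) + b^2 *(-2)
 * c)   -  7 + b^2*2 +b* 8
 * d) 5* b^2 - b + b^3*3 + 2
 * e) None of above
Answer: e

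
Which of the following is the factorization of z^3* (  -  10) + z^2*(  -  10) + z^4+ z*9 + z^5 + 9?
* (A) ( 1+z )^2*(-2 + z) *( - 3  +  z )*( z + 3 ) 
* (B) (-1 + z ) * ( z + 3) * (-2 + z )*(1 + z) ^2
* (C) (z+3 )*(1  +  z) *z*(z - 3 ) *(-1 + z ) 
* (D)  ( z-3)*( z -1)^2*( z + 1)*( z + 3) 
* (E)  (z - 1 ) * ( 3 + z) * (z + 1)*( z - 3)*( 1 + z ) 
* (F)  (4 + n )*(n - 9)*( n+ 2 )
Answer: E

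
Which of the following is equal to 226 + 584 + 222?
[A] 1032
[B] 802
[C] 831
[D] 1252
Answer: A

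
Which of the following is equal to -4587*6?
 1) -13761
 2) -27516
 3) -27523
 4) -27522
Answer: 4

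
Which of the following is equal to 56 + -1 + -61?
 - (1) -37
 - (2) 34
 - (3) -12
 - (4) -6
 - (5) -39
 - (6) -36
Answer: 4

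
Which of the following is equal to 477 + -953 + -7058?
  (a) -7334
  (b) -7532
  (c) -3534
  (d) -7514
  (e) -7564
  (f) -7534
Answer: f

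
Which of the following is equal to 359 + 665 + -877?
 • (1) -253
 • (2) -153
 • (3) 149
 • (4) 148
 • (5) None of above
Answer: 5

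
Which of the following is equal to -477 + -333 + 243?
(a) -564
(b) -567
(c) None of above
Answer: b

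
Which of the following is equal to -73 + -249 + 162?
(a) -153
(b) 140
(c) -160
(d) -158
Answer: c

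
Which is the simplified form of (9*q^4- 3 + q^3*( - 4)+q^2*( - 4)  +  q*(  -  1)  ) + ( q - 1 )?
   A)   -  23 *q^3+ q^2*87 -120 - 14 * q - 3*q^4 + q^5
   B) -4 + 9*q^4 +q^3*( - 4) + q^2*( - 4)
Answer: B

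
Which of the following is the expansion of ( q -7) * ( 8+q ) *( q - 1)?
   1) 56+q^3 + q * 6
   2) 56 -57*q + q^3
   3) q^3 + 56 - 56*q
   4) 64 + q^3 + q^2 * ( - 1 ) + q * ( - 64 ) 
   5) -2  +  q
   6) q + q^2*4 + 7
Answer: 2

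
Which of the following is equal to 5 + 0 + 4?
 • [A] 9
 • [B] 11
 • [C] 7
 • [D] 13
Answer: A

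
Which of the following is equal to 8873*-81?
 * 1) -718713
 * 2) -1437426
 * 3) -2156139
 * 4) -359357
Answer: 1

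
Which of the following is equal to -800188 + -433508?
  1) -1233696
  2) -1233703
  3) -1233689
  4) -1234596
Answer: 1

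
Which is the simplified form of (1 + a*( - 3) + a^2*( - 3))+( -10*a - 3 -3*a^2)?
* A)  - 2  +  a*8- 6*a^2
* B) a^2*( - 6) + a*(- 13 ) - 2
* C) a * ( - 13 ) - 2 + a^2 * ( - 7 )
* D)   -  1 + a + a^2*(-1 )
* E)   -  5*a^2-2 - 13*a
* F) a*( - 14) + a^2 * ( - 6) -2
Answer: B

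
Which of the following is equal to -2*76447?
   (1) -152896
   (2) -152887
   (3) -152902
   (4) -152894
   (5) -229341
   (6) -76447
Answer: 4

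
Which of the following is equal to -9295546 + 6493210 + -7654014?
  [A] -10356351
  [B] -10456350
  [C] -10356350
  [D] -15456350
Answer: B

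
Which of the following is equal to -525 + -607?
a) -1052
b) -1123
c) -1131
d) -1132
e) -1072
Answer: d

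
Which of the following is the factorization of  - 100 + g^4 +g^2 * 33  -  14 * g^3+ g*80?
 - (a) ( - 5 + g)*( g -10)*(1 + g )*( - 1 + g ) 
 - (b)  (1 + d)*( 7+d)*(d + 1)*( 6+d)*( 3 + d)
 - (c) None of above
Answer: c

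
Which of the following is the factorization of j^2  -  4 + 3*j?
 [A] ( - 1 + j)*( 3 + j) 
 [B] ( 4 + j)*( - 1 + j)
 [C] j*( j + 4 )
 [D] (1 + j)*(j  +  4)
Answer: B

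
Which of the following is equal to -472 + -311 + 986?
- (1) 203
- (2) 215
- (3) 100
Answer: 1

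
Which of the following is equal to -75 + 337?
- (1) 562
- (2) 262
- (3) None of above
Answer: 2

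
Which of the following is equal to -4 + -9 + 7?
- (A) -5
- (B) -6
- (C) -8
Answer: B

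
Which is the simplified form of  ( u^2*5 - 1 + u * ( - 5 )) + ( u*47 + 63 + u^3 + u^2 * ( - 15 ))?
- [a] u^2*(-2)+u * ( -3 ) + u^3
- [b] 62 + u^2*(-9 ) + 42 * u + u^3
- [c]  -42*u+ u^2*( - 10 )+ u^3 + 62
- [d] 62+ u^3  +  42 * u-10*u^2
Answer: d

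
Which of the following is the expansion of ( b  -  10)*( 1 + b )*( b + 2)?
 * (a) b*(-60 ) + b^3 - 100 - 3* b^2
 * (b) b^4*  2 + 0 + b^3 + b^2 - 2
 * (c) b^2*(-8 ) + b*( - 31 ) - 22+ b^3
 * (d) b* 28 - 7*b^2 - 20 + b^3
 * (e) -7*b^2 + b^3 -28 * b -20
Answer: e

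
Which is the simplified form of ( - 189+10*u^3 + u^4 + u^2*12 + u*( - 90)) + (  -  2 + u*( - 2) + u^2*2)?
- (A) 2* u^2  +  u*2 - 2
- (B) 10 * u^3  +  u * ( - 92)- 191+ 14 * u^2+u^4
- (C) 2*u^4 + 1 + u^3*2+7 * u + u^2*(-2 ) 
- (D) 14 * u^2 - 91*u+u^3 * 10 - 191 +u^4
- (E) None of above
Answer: B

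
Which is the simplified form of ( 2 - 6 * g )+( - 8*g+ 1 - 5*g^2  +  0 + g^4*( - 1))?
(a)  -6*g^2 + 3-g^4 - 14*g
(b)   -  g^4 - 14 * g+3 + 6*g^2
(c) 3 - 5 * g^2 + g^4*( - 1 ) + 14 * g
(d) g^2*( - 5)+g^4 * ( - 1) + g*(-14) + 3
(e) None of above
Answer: d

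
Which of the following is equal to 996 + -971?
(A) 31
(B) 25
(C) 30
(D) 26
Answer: B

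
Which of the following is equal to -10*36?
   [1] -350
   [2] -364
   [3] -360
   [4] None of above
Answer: 3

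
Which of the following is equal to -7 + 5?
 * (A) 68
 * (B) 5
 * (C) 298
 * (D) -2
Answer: D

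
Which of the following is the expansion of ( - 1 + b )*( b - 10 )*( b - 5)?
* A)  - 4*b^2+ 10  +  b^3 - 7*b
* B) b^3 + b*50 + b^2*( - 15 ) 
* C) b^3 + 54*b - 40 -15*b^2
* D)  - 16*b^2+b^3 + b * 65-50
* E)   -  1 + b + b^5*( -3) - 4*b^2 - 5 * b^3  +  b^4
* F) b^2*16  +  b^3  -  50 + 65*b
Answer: D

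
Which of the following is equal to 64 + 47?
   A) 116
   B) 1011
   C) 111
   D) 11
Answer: C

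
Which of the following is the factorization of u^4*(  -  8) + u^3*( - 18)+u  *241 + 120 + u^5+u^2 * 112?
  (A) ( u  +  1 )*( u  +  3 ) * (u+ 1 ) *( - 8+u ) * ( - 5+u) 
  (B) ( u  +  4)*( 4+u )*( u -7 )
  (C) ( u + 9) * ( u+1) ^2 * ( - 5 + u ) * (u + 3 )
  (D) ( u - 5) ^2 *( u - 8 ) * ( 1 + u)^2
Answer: A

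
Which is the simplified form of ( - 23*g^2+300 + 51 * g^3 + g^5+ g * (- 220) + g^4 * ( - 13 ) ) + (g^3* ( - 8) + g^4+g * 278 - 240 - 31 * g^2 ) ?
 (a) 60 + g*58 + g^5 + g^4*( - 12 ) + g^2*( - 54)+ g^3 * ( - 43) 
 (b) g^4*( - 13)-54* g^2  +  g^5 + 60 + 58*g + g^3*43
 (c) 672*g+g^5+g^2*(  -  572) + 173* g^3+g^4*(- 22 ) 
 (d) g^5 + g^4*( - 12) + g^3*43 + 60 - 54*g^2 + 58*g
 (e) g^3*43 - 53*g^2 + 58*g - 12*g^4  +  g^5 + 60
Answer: d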